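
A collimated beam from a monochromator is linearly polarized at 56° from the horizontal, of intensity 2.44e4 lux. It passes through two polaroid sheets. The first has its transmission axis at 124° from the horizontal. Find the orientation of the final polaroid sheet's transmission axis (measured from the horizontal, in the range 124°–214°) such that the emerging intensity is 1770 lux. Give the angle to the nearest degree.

By Malus's law, I₁ = I₀ cos²(124° − 56°) = I₀ cos²(68°) = 0.1403 I₀.
Target fraction: 1770 / 2.44e4 lux = 0.07254 of I₀.
Need I₂/I₀ = 0.07254, so cos²(θ − 124°) = 0.07254 / 0.1403 = 0.5169.
θ − 124° = arccos(√0.5169) = 44.0°, giving θ ≈ 124 + 44.0 = 168.0°.

θ ≈ 168°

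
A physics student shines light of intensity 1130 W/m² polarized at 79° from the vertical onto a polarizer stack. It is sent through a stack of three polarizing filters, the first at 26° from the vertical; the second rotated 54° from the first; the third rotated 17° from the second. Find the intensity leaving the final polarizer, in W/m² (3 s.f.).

I ≈ 129 W/m²

I₁ = 1130 W/m² · cos²(53°) = 409.3 W/m².
I₂ = I₁ · cos²(54°) = 409.3 · 0.3455 = 141.4 W/m².
I₃ = I₂ · cos²(17°) = 141.4 · 0.9145 = 129.3 W/m².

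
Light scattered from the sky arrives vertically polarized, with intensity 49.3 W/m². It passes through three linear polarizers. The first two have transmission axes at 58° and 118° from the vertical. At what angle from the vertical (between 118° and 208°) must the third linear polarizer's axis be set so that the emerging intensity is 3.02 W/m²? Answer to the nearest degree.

θ ≈ 139°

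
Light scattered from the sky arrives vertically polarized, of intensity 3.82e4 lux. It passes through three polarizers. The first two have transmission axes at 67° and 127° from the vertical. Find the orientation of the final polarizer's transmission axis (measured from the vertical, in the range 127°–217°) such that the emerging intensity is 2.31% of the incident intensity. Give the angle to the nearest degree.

θ ≈ 166°

I₁ = I₀ cos²(67° − 0°) = I₀ cos²(67°) = 0.1527 I₀.
I₂ = I₁ cos²(127° − 67°) = 0.1527 I₀ · cos²(60°) = 0.03817 I₀.
Need I₃/I₀ = 0.0231, so cos²(θ − 127°) = 0.0231 / 0.03817 = 0.6052.
θ − 127° = arccos(√0.6052) = 38.9°, giving θ ≈ 127 + 38.9 = 165.9°.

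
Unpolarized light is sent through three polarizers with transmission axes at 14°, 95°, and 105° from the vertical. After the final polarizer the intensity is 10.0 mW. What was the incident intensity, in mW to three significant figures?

I₀ ≈ 843 mW

Unpolarized light through the first polarizer → I₁ = ½ I₀, now polarized at 14°.
I₂ = I₁ cos²(95° − 14°) = 0.5 I₀ · cos²(81°) = 0.01224 I₀.
I₃ = I₂ cos²(105° − 95°) = 0.01224 I₀ · cos²(10°) = 0.01187 I₀.
So 10.0 mW = 0.01187 I₀, giving I₀ = 10.0/0.01187 = 842.7 mW.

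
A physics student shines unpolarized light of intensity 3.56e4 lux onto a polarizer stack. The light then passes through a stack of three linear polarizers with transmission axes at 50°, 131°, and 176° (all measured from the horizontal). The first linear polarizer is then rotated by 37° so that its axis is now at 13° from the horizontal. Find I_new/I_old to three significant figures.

I_new/I_old ≈ 9.01

Before rotation:
Unpolarized light through the first polarizer → I₁ = ½ I₀, now polarized at 50°.
I₂ = I₁ cos²(131° − 50°) = 0.5 I₀ · cos²(81°) = 0.01224 I₀.
I₃ = I₂ cos²(176° − 131°) = 0.01224 I₀ · cos²(45°) = 0.006118 I₀.
After rotation:
Unpolarized light through the first polarizer → I₁ = ½ I₀, now polarized at 13°.
Angle between axes 1 and 2: 62°. I₂ = 0.5 I₀ · cos²(62°) = 0.1102 I₀.
I₃ = I₂ cos²(176° − 131°) = 0.1102 I₀ · cos²(45°) = 0.0551 I₀.
Ratio = 0.0551 / 0.006118 = 9.006.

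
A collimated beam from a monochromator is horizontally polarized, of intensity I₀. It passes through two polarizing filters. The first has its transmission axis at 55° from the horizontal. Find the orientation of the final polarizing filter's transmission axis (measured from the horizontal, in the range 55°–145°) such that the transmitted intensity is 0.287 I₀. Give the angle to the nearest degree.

I₁ = I₀ cos²(55° − 0°) = I₀ cos²(55°) = 0.329 I₀.
Need I₂/I₀ = 0.287, so cos²(θ − 55°) = 0.287 / 0.329 = 0.8724.
θ − 55° = arccos(√0.8724) = 20.9°, giving θ ≈ 55 + 20.9 = 75.9°.

θ ≈ 76°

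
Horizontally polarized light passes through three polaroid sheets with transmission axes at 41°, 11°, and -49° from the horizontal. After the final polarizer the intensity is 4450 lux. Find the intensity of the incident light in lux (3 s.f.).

I₀ ≈ 4.17e4 lux

By Malus's law, I₁ = I₀ cos²(41° − 0°) = I₀ cos²(41°) = 0.5696 I₀.
I₂ = I₁ cos²(11° − 41°) = 0.5696 I₀ · cos²(30°) = 0.4272 I₀.
I₃ = I₂ cos²(-49° − 11°) = 0.4272 I₀ · cos²(60°) = 0.1068 I₀.
So 4450 lux = 0.1068 I₀, giving I₀ = 4450/0.1068 = 4.167e+04 lux.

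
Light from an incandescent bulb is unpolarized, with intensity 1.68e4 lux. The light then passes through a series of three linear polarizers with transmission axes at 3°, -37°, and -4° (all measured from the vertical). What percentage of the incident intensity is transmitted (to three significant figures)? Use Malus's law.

Unpolarized light through the first polarizer → I₁ = 1.68e4 lux/2 = 8400 lux, polarized at 3°.
I₂ = I₁ · cos²(40°) = 8400 · 0.5868 = 4929 lux.
I₃ = I₂ · cos²(33°) = 4929 · 0.7034 = 3467 lux.
That is 20.64% of the incident intensity.

≈ 20.6%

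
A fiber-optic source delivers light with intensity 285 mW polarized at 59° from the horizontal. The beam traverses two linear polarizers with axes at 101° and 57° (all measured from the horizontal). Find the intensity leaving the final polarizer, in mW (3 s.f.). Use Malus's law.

I ≈ 81.4 mW

By Malus's law, I₁ = 285 mW · cos²(42°) = 157.4 mW.
I₂ = I₁ · cos²(44°) = 157.4 · 0.5174 = 81.44 mW.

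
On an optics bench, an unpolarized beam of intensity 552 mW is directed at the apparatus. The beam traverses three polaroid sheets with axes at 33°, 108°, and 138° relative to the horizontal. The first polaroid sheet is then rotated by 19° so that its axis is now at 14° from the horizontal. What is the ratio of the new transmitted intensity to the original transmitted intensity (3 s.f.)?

I_new/I_old ≈ 0.0726

Before rotation:
Unpolarized light through the first polarizer → I₁ = ½ I₀, now polarized at 33°.
I₂ = I₁ cos²(108° − 33°) = 0.5 I₀ · cos²(75°) = 0.03349 I₀.
I₃ = I₂ cos²(138° − 108°) = 0.03349 I₀ · cos²(30°) = 0.02512 I₀.
After rotation:
Unpolarized light through the first polarizer → I₁ = ½ I₀, now polarized at 14°.
Angle between axes 1 and 2: 86°. I₂ = 0.5 I₀ · cos²(86°) = 0.002433 I₀.
I₃ = I₂ cos²(138° − 108°) = 0.002433 I₀ · cos²(30°) = 0.001825 I₀.
Ratio = 0.001825 / 0.02512 = 0.07264.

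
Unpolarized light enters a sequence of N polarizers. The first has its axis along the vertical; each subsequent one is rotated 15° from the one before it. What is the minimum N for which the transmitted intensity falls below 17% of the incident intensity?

N = 17

First polarizer halves the unpolarized light: factor 1/2.
Each further stage multiplies by cos²(15°) = 0.933.
After N polarizers: T = 0.5·0.933^(N−1). Require T < 0.17 ⇒ N−1 > ln(0.17/0.5)/ln(0.933) = 15.56, so N−1 ≥ 16 and N = 17.
Check: N=17 gives T = 0.1649 < 0.17; N=16 gives T = 0.1767.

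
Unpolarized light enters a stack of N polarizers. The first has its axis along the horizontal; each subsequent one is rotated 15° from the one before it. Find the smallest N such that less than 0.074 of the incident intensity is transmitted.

First polarizer halves the unpolarized light: factor 1/2.
Each further stage multiplies by cos²(15°) = 0.933.
After N polarizers: T = 0.5·0.933^(N−1). Require T < 0.074 ⇒ N−1 > ln(0.074/0.5)/ln(0.933) = 27.55, so N−1 ≥ 28 and N = 29.
Check: N=29 gives T = 0.07175 < 0.074; N=28 gives T = 0.0769.

N = 29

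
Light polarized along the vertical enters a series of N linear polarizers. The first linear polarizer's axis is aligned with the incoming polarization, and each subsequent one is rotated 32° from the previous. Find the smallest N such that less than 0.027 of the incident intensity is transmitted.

N = 12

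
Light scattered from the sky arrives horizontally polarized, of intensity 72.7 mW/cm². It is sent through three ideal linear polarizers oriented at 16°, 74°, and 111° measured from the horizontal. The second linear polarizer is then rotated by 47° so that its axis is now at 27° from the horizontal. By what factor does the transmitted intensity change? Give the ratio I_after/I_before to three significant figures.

I_new/I_old ≈ 0.0588

Before rotation:
I₁ = I₀ cos²(16° − 0°) = I₀ cos²(16°) = 0.924 I₀.
I₂ = I₁ cos²(74° − 16°) = 0.924 I₀ · cos²(58°) = 0.2595 I₀.
I₃ = I₂ cos²(111° − 74°) = 0.2595 I₀ · cos²(37°) = 0.1655 I₀.
After rotation:
I₁ = I₀ cos²(16° − 0°) = I₀ cos²(16°) = 0.924 I₀.
I₂ = I₁ cos²(27° − 16°) = 0.924 I₀ · cos²(11°) = 0.8904 I₀.
I₃ = I₂ cos²(111° − 27°) = 0.8904 I₀ · cos²(84°) = 0.009728 I₀.
Ratio = 0.009728 / 0.1655 = 0.05878.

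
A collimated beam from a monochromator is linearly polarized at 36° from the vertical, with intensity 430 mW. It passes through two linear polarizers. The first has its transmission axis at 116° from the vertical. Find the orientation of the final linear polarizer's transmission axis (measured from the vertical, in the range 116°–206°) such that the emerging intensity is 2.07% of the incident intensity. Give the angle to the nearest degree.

I₁ = I₀ cos²(116° − 36°) = I₀ cos²(80°) = 0.03015 I₀.
Need I₂/I₀ = 0.0207, so cos²(θ − 116°) = 0.0207 / 0.03015 = 0.6865.
θ − 116° = arccos(√0.6865) = 34.1°, giving θ ≈ 116 + 34.1 = 150.1°.

θ ≈ 150°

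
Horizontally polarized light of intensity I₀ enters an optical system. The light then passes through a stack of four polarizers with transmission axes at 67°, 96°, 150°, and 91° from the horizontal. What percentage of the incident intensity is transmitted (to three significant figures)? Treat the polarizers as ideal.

I₁ = I₀ cos²(67° − 0°) = I₀ cos²(67°) = 0.1527 I₀.
I₂ = I₁ cos²(96° − 67°) = 0.1527 I₀ · cos²(29°) = 0.1168 I₀.
I₃ = I₂ cos²(150° − 96°) = 0.1168 I₀ · cos²(54°) = 0.04035 I₀.
I₄ = I₃ cos²(91° − 150°) = 0.04035 I₀ · cos²(59°) = 0.0107 I₀.
That is 1.07% of the incident intensity.

≈ 1.07%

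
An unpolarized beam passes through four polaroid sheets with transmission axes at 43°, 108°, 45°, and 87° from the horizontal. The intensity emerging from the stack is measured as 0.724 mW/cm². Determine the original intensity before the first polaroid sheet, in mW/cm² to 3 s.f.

Unpolarized light through the first polarizer → I₁ = ½ I₀, now polarized at 43°.
I₂ = I₁ cos²(108° − 43°) = 0.5 I₀ · cos²(65°) = 0.0893 I₀.
I₃ = I₂ cos²(45° − 108°) = 0.0893 I₀ · cos²(63°) = 0.01841 I₀.
I₄ = I₃ cos²(87° − 45°) = 0.01841 I₀ · cos²(42°) = 0.01016 I₀.
So 0.724 mW/cm² = 0.01016 I₀, giving I₀ = 0.724/0.01016 = 71.22 mW/cm².

I₀ ≈ 71.2 mW/cm²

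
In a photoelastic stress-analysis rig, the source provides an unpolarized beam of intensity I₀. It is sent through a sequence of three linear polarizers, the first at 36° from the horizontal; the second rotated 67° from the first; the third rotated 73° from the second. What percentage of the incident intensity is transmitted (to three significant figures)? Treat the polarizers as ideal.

≈ 0.653%

Unpolarized light through the first polarizer → I₁ = ½ I₀, now polarized at 36°.
I₂ = I₁ cos²(67°) = 0.5 · 0.1527 I₀ = 0.07634 I₀.
I₃ = I₂ cos²(73°) = 0.07634 · 0.08548 I₀ = 0.006525 I₀.
That is 0.6525% of the incident intensity.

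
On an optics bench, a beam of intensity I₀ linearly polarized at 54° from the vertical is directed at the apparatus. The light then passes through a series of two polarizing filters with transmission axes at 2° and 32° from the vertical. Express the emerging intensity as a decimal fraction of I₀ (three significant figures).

≈ 0.284 I₀

By Malus's law, I₁ = I₀ cos²(2° − 54°) = I₀ cos²(52°) = 0.379 I₀.
I₂ = I₁ cos²(32° − 2°) = 0.379 I₀ · cos²(30°) = 0.2843 I₀.
Transmitted fraction = 0.2843.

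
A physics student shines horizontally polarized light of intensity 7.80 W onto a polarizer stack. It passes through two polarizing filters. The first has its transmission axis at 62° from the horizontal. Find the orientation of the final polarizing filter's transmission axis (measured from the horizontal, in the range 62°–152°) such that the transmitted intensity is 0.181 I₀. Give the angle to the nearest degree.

I₁ = I₀ cos²(62° − 0°) = I₀ cos²(62°) = 0.2204 I₀.
Need I₂/I₀ = 0.181, so cos²(θ − 62°) = 0.181 / 0.2204 = 0.8212.
θ − 62° = arccos(√0.8212) = 25.0°, giving θ ≈ 62 + 25.0 = 87.0°.

θ ≈ 87°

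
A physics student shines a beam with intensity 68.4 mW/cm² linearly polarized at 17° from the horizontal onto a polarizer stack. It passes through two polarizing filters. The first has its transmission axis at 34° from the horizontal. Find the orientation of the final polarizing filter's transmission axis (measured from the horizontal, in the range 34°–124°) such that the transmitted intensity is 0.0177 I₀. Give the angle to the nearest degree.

By Malus's law, I₁ = I₀ cos²(34° − 17°) = I₀ cos²(17°) = 0.9145 I₀.
Need I₂/I₀ = 0.0177, so cos²(θ − 34°) = 0.0177 / 0.9145 = 0.01935.
θ − 34° = arccos(√0.01935) = 82.0°, giving θ ≈ 34 + 82.0 = 116.0°.

θ ≈ 116°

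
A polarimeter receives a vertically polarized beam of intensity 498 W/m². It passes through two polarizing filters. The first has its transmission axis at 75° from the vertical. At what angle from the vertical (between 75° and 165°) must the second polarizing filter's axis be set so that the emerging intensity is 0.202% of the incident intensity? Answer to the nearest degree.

By Malus's law, I₁ = I₀ cos²(75° − 0°) = I₀ cos²(75°) = 0.06699 I₀.
Need I₂/I₀ = 0.00202, so cos²(θ − 75°) = 0.00202 / 0.06699 = 0.03015.
θ − 75° = arccos(√0.03015) = 80.0°, giving θ ≈ 75 + 80.0 = 155.0°.

θ ≈ 155°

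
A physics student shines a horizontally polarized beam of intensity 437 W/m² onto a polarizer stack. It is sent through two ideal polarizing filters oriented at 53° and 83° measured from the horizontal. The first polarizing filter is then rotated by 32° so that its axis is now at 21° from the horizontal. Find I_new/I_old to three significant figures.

I_new/I_old ≈ 0.707

Before rotation:
I₁ = I₀ cos²(53° − 0°) = I₀ cos²(53°) = 0.3622 I₀.
I₂ = I₁ cos²(83° − 53°) = 0.3622 I₀ · cos²(30°) = 0.2716 I₀.
After rotation:
I₁ = I₀ cos²(21° − 0°) = I₀ cos²(21°) = 0.8716 I₀.
I₂ = I₁ cos²(83° − 21°) = 0.8716 I₀ · cos²(62°) = 0.1921 I₀.
Ratio = 0.1921 / 0.2716 = 0.7072.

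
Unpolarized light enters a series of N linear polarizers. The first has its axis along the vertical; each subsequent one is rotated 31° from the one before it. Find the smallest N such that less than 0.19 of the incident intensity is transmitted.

N = 5

First polarizer halves the unpolarized light: factor 1/2.
Each further stage multiplies by cos²(31°) = 0.7347.
After N polarizers: T = 0.5·0.7347^(N−1). Require T < 0.19 ⇒ N−1 > ln(0.19/0.5)/ln(0.7347) = 3.14, so N−1 ≥ 4 and N = 5.
Check: N=5 gives T = 0.1457 < 0.19; N=4 gives T = 0.1983.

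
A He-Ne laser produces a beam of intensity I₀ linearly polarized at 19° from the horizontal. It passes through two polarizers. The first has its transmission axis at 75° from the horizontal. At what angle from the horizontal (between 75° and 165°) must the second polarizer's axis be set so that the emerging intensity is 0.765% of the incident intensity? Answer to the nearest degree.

I₁ = I₀ cos²(75° − 19°) = I₀ cos²(56°) = 0.3127 I₀.
Need I₂/I₀ = 0.00765, so cos²(θ − 75°) = 0.00765 / 0.3127 = 0.02446.
θ − 75° = arccos(√0.02446) = 81.0°, giving θ ≈ 75 + 81.0 = 156.0°.

θ ≈ 156°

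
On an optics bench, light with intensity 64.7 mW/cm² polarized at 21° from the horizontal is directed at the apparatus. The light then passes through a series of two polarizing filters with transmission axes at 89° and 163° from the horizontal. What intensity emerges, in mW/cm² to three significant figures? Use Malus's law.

By Malus's law, I₁ = 64.7 mW/cm² · cos²(68°) = 9.079 mW/cm².
I₂ = I₁ · cos²(74°) = 9.079 · 0.07598 = 0.6898 mW/cm².

I ≈ 0.690 mW/cm²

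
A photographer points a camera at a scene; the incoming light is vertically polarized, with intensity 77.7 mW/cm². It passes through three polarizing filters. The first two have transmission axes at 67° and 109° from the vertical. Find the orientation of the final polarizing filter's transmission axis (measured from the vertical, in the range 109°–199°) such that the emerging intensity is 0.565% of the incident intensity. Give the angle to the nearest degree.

By Malus's law, I₁ = I₀ cos²(67° − 0°) = I₀ cos²(67°) = 0.1527 I₀.
I₂ = I₁ cos²(109° − 67°) = 0.1527 I₀ · cos²(42°) = 0.08431 I₀.
Need I₃/I₀ = 0.00565, so cos²(θ − 109°) = 0.00565 / 0.08431 = 0.06701.
θ − 109° = arccos(√0.06701) = 75.0°, giving θ ≈ 109 + 75.0 = 184.0°.

θ ≈ 184°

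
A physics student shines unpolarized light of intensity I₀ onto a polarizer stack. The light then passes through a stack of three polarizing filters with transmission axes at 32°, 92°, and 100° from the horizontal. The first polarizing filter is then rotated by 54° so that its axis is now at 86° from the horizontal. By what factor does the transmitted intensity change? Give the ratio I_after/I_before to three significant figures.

Before rotation:
Unpolarized light through the first polarizer → I₁ = ½ I₀, now polarized at 32°.
I₂ = I₁ cos²(92° − 32°) = 0.5 I₀ · cos²(60°) = 0.125 I₀.
I₃ = I₂ cos²(100° − 92°) = 0.125 I₀ · cos²(8°) = 0.1226 I₀.
After rotation:
Unpolarized light through the first polarizer → I₁ = ½ I₀, now polarized at 86°.
I₂ = I₁ cos²(92° − 86°) = 0.5 I₀ · cos²(6°) = 0.4945 I₀.
I₃ = I₂ cos²(100° − 92°) = 0.4945 I₀ · cos²(8°) = 0.485 I₀.
Ratio = 0.485 / 0.1226 = 3.956.

I_new/I_old ≈ 3.96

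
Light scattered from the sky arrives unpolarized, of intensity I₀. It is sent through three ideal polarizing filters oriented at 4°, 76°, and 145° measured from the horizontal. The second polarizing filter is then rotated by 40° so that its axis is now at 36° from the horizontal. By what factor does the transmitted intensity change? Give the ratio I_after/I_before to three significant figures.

Before rotation:
Unpolarized light through the first polarizer → I₁ = ½ I₀, now polarized at 4°.
I₂ = I₁ cos²(76° − 4°) = 0.5 I₀ · cos²(72°) = 0.04775 I₀.
I₃ = I₂ cos²(145° − 76°) = 0.04775 I₀ · cos²(69°) = 0.006132 I₀.
After rotation:
Unpolarized light through the first polarizer → I₁ = ½ I₀, now polarized at 4°.
I₂ = I₁ cos²(36° − 4°) = 0.5 I₀ · cos²(32°) = 0.3596 I₀.
Angle between axes 2 and 3: 71°. I₃ = 0.3596 I₀ · cos²(71°) = 0.03811 I₀.
Ratio = 0.03811 / 0.006132 = 6.216.

I_new/I_old ≈ 6.22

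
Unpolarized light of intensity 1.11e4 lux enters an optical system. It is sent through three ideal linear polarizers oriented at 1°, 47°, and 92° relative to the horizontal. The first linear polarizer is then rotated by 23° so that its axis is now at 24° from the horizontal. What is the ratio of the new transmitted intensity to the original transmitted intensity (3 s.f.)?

Before rotation:
Unpolarized light through the first polarizer → I₁ = ½ I₀, now polarized at 1°.
I₂ = I₁ cos²(47° − 1°) = 0.5 I₀ · cos²(46°) = 0.2413 I₀.
I₃ = I₂ cos²(92° − 47°) = 0.2413 I₀ · cos²(45°) = 0.1206 I₀.
After rotation:
Unpolarized light through the first polarizer → I₁ = ½ I₀, now polarized at 24°.
I₂ = I₁ cos²(47° − 24°) = 0.5 I₀ · cos²(23°) = 0.4237 I₀.
I₃ = I₂ cos²(92° − 47°) = 0.4237 I₀ · cos²(45°) = 0.2118 I₀.
Ratio = 0.2118 / 0.1206 = 1.756.

I_new/I_old ≈ 1.76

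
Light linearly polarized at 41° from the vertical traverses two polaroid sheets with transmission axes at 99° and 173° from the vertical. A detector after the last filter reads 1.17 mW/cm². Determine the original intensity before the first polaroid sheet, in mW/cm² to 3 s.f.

I₁ = I₀ cos²(99° − 41°) = I₀ cos²(58°) = 0.2808 I₀.
I₂ = I₁ cos²(173° − 99°) = 0.2808 I₀ · cos²(74°) = 0.02134 I₀.
So 1.17 mW/cm² = 0.02134 I₀, giving I₀ = 1.17/0.02134 = 54.84 mW/cm².

I₀ ≈ 54.8 mW/cm²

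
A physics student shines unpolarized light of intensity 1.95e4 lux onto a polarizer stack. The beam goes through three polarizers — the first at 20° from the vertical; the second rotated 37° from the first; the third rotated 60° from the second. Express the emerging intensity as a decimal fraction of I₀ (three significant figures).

I/I₀ ≈ 0.0797

Unpolarized light through the first polarizer → I₁ = 1.95e4 lux/2 = 9750 lux, polarized at 20°.
I₂ = I₁ · cos²(37°) = 9750 · 0.6378 = 6219 lux.
I₃ = I₂ · cos²(60°) = 6219 · 0.25 = 1555 lux.
Transmitted fraction = 0.07973.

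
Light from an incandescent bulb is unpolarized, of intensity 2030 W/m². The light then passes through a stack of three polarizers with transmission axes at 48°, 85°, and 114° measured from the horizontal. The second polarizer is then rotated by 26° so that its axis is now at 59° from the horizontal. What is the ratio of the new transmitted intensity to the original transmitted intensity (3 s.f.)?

Before rotation:
Unpolarized light through the first polarizer → I₁ = ½ I₀, now polarized at 48°.
I₂ = I₁ cos²(85° − 48°) = 0.5 I₀ · cos²(37°) = 0.3189 I₀.
I₃ = I₂ cos²(114° − 85°) = 0.3189 I₀ · cos²(29°) = 0.244 I₀.
After rotation:
Unpolarized light through the first polarizer → I₁ = ½ I₀, now polarized at 48°.
I₂ = I₁ cos²(59° − 48°) = 0.5 I₀ · cos²(11°) = 0.4818 I₀.
I₃ = I₂ cos²(114° − 59°) = 0.4818 I₀ · cos²(55°) = 0.1585 I₀.
Ratio = 0.1585 / 0.244 = 0.6497.

I_new/I_old ≈ 0.650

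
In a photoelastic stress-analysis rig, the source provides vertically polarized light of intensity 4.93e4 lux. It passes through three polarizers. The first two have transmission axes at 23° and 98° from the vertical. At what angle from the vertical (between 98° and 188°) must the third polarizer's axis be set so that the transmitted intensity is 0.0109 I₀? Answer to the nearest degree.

θ ≈ 162°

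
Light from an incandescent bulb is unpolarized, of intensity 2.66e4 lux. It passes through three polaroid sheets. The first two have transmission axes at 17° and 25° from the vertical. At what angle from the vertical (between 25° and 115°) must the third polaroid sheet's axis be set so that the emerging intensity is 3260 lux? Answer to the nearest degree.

θ ≈ 85°

Unpolarized light through the first polarizer → I₁ = ½ I₀, now polarized at 17°.
I₂ = I₁ cos²(25° − 17°) = 0.5 I₀ · cos²(8°) = 0.4903 I₀.
Target fraction: 3260 / 2.66e4 lux = 0.1226 of I₀.
Need I₃/I₀ = 0.1226, so cos²(θ − 25°) = 0.1226 / 0.4903 = 0.25.
θ − 25° = arccos(√0.25) = 60.0°, giving θ ≈ 25 + 60.0 = 85.0°.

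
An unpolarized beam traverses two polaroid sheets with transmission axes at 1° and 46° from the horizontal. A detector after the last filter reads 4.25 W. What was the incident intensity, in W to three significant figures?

I₀ ≈ 17.0 W

Unpolarized light through the first polarizer → I₁ = ½ I₀, now polarized at 1°.
I₂ = I₁ cos²(46° − 1°) = 0.5 I₀ · cos²(45°) = 0.25 I₀.
So 4.25 W = 0.25 I₀, giving I₀ = 4.25/0.25 = 17 W.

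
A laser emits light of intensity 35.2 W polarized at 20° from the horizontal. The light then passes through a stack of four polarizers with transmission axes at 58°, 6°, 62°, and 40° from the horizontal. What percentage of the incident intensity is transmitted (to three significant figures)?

≈ 6.33%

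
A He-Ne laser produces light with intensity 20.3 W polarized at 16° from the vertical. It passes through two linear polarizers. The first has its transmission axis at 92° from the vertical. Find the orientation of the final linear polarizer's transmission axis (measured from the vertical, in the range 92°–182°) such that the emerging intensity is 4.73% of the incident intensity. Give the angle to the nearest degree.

By Malus's law, I₁ = I₀ cos²(92° − 16°) = I₀ cos²(76°) = 0.05853 I₀.
Need I₂/I₀ = 0.0473, so cos²(θ − 92°) = 0.0473 / 0.05853 = 0.8082.
θ − 92° = arccos(√0.8082) = 26.0°, giving θ ≈ 92 + 26.0 = 118.0°.

θ ≈ 118°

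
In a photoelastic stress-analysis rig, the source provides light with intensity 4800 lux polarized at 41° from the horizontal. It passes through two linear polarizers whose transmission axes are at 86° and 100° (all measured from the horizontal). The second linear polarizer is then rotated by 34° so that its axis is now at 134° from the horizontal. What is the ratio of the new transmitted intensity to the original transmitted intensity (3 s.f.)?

Before rotation:
I₁ = I₀ cos²(86° − 41°) = I₀ cos²(45°) = 0.5 I₀.
I₂ = I₁ cos²(100° − 86°) = 0.5 I₀ · cos²(14°) = 0.4707 I₀.
After rotation:
I₁ = I₀ cos²(86° − 41°) = I₀ cos²(45°) = 0.5 I₀.
I₂ = I₁ cos²(134° − 86°) = 0.5 I₀ · cos²(48°) = 0.2239 I₀.
Ratio = 0.2239 / 0.4707 = 0.4756.

I_new/I_old ≈ 0.476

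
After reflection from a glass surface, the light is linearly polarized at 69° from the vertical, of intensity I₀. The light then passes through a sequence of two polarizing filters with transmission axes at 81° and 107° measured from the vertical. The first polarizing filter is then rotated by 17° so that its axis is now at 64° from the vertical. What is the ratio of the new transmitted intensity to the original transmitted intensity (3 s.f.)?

I_new/I_old ≈ 0.687

Before rotation:
By Malus's law, I₁ = I₀ cos²(81° − 69°) = I₀ cos²(12°) = 0.9568 I₀.
I₂ = I₁ cos²(107° − 81°) = 0.9568 I₀ · cos²(26°) = 0.7729 I₀.
After rotation:
I₁ = I₀ cos²(64° − 69°) = I₀ cos²(5°) = 0.9924 I₀.
I₂ = I₁ cos²(107° − 64°) = 0.9924 I₀ · cos²(43°) = 0.5308 I₀.
Ratio = 0.5308 / 0.7729 = 0.6868.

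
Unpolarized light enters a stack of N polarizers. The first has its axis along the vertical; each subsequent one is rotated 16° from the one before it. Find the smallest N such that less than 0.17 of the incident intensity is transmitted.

First polarizer halves the unpolarized light: factor 1/2.
Each further stage multiplies by cos²(16°) = 0.924.
After N polarizers: T = 0.5·0.924^(N−1). Require T < 0.17 ⇒ N−1 > ln(0.17/0.5)/ln(0.924) = 13.65, so N−1 ≥ 14 and N = 15.
Check: N=15 gives T = 0.1654 < 0.17; N=14 gives T = 0.179.

N = 15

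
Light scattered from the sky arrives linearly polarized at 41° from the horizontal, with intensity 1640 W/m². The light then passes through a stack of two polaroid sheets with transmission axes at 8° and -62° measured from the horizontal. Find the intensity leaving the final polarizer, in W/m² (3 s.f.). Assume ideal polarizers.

I ≈ 135 W/m²

By Malus's law, I₁ = 1640 W/m² · cos²(33°) = 1154 W/m².
I₂ = I₁ · cos²(70°) = 1154 · 0.117 = 134.9 W/m².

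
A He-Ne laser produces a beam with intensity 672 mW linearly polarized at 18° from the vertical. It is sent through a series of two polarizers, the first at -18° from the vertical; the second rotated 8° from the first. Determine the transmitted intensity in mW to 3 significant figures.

I ≈ 431 mW

I₁ = 672 mW · cos²(36°) = 439.8 mW.
I₂ = I₁ · cos²(8°) = 439.8 · 0.9806 = 431.3 mW.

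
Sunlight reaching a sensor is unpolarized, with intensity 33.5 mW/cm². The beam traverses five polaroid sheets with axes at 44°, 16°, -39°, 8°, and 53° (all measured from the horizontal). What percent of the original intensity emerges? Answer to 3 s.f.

≈ 2.98%

Unpolarized light through the first polarizer → I₁ = 33.5 mW/cm²/2 = 16.75 mW/cm², polarized at 44°.
I₂ = I₁ · cos²(28°) = 16.75 · 0.7796 = 13.06 mW/cm².
I₃ = I₂ · cos²(55°) = 13.06 · 0.329 = 4.296 mW/cm².
I₄ = I₃ · cos²(47°) = 4.296 · 0.4651 = 1.998 mW/cm².
I₅ = I₄ · cos²(45°) = 1.998 · 0.5 = 0.9991 mW/cm².
That is 2.982% of the incident intensity.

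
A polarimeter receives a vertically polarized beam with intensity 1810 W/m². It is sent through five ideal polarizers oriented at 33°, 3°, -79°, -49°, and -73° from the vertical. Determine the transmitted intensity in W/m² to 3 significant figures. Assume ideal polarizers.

I ≈ 11.6 W/m²

I₁ = 1810 W/m² · cos²(33°) = 1273 W/m².
I₂ = I₁ · cos²(30°) = 1273 · 0.75 = 954.8 W/m².
I₃ = I₂ · cos²(82°) = 954.8 · 0.01937 = 18.49 W/m².
I₄ = I₃ · cos²(30°) = 18.49 · 0.75 = 13.87 W/m².
I₅ = I₄ · cos²(24°) = 13.87 · 0.8346 = 11.58 W/m².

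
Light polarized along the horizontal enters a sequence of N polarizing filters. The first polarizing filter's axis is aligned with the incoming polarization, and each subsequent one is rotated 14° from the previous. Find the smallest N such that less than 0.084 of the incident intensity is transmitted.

First polarizer is aligned with the polarization: full transmission.
Each further stage multiplies by cos²(14°) = 0.9415.
After N polarizers: T = 0.9415^(N−1). Require T < 0.084 ⇒ N−1 > ln(0.084)/ln(0.9415) = 41.07, so N−1 ≥ 42 and N = 43.
Check: N=43 gives T = 0.07942 < 0.084; N=42 gives T = 0.08436.

N = 43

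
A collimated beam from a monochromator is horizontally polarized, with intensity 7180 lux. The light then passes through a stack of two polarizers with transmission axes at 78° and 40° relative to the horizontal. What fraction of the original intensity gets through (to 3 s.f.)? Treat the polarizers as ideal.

I/I₀ ≈ 0.0268

By Malus's law, I₁ = 7180 lux · cos²(78°) = 310.4 lux.
I₂ = I₁ · cos²(38°) = 310.4 · 0.621 = 192.7 lux.
Transmitted fraction = 0.02684.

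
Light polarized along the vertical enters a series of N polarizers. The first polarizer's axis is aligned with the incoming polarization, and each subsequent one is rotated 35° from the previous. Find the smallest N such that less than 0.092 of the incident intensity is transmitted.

N = 7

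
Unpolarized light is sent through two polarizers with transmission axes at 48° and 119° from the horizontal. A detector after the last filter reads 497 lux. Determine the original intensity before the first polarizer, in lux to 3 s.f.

I₀ ≈ 9380 lux

Unpolarized light through the first polarizer → I₁ = ½ I₀, now polarized at 48°.
I₂ = I₁ cos²(119° − 48°) = 0.5 I₀ · cos²(71°) = 0.053 I₀.
So 497 lux = 0.053 I₀, giving I₀ = 497/0.053 = 9378 lux.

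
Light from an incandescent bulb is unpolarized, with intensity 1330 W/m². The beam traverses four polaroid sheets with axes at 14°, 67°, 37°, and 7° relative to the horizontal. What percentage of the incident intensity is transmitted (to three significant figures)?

≈ 10.2%

Unpolarized light through the first polarizer → I₁ = 1330 W/m²/2 = 665 W/m², polarized at 14°.
I₂ = I₁ · cos²(53°) = 665 · 0.3622 = 240.9 W/m².
I₃ = I₂ · cos²(30°) = 240.9 · 0.75 = 180.6 W/m².
I₄ = I₃ · cos²(30°) = 180.6 · 0.75 = 135.5 W/m².
That is 10.19% of the incident intensity.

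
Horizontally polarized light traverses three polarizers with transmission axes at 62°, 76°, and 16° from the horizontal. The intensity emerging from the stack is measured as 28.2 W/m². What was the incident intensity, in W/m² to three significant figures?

I₁ = I₀ cos²(62° − 0°) = I₀ cos²(62°) = 0.2204 I₀.
I₂ = I₁ cos²(76° − 62°) = 0.2204 I₀ · cos²(14°) = 0.2075 I₀.
I₃ = I₂ cos²(16° − 76°) = 0.2075 I₀ · cos²(60°) = 0.05188 I₀.
So 28.2 W/m² = 0.05188 I₀, giving I₀ = 28.2/0.05188 = 543.6 W/m².

I₀ ≈ 544 W/m²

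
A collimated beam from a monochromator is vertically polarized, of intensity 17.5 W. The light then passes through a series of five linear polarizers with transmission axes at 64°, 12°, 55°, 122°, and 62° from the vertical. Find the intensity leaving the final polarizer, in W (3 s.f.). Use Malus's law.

By Malus's law, I₁ = 17.5 W · cos²(64°) = 3.363 W.
I₂ = I₁ · cos²(52°) = 3.363 · 0.379 = 1.275 W.
I₃ = I₂ · cos²(43°) = 1.275 · 0.5349 = 0.6818 W.
I₄ = I₃ · cos²(67°) = 0.6818 · 0.1527 = 0.1041 W.
I₅ = I₄ · cos²(60°) = 0.1041 · 0.25 = 0.02602 W.

I ≈ 0.0260 W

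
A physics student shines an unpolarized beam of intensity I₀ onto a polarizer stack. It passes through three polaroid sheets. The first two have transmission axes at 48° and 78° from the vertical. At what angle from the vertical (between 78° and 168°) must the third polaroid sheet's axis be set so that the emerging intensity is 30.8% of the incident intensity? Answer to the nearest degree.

θ ≈ 103°

Unpolarized light through the first polarizer → I₁ = ½ I₀, now polarized at 48°.
I₂ = I₁ cos²(78° − 48°) = 0.5 I₀ · cos²(30°) = 0.375 I₀.
Need I₃/I₀ = 0.308, so cos²(θ − 78°) = 0.308 / 0.375 = 0.8213.
θ − 78° = arccos(√0.8213) = 25.0°, giving θ ≈ 78 + 25.0 = 103.0°.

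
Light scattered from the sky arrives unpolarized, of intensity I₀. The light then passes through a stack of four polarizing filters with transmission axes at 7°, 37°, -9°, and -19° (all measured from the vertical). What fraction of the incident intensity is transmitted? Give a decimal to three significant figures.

Unpolarized light through the first polarizer → I₁ = ½ I₀, now polarized at 7°.
I₂ = I₁ cos²(37° − 7°) = 0.5 I₀ · cos²(30°) = 0.375 I₀.
I₃ = I₂ cos²(-9° − 37°) = 0.375 I₀ · cos²(46°) = 0.181 I₀.
I₄ = I₃ cos²(-19° + 9°) = 0.181 I₀ · cos²(10°) = 0.1755 I₀.
Transmitted fraction = 0.1755.

≈ 0.175 I₀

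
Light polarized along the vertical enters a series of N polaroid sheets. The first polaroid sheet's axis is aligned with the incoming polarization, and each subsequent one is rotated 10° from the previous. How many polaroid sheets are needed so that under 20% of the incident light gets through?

N = 54

First polarizer is aligned with the polarization: full transmission.
Each further stage multiplies by cos²(10°) = 0.9698.
After N polarizers: T = 0.9698^(N−1). Require T < 0.20 ⇒ N−1 > ln(0.20)/ln(0.9698) = 52.57, so N−1 ≥ 53 and N = 54.
Check: N=54 gives T = 0.1974 < 0.20; N=53 gives T = 0.2035.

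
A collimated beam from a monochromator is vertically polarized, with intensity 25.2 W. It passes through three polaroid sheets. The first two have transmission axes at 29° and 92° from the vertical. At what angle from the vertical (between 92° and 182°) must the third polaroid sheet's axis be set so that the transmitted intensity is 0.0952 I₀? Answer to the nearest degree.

By Malus's law, I₁ = I₀ cos²(29° − 0°) = I₀ cos²(29°) = 0.765 I₀.
I₂ = I₁ cos²(92° − 29°) = 0.765 I₀ · cos²(63°) = 0.1577 I₀.
Need I₃/I₀ = 0.0952, so cos²(θ − 92°) = 0.0952 / 0.1577 = 0.6038.
θ − 92° = arccos(√0.6038) = 39.0°, giving θ ≈ 92 + 39.0 = 131.0°.

θ ≈ 131°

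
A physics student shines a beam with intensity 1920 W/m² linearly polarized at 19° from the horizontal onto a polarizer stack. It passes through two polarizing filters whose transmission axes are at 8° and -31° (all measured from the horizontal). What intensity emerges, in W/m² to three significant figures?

I ≈ 1120 W/m²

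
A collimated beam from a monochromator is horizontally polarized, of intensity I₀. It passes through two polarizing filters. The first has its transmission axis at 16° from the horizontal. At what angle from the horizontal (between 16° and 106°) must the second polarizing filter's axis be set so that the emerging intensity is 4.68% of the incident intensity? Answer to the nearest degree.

By Malus's law, I₁ = I₀ cos²(16° − 0°) = I₀ cos²(16°) = 0.924 I₀.
Need I₂/I₀ = 0.0468, so cos²(θ − 16°) = 0.0468 / 0.924 = 0.05065.
θ − 16° = arccos(√0.05065) = 77.0°, giving θ ≈ 16 + 77.0 = 93.0°.

θ ≈ 93°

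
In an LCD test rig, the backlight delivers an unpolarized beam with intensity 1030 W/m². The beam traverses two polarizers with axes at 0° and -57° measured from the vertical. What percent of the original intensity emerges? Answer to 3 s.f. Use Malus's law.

≈ 14.8%

Unpolarized light through the first polarizer → I₁ = 1030 W/m²/2 = 515 W/m², polarized at 0°.
I₂ = I₁ · cos²(57°) = 515 · 0.2966 = 152.8 W/m².
That is 14.83% of the incident intensity.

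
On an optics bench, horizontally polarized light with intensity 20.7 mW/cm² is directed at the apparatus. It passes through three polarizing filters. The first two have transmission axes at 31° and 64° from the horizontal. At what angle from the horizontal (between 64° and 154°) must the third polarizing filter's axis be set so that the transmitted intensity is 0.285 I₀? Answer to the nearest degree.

θ ≈ 106°

By Malus's law, I₁ = I₀ cos²(31° − 0°) = I₀ cos²(31°) = 0.7347 I₀.
I₂ = I₁ cos²(64° − 31°) = 0.7347 I₀ · cos²(33°) = 0.5168 I₀.
Need I₃/I₀ = 0.285, so cos²(θ − 64°) = 0.285 / 0.5168 = 0.5515.
θ − 64° = arccos(√0.5515) = 42.0°, giving θ ≈ 64 + 42.0 = 106.0°.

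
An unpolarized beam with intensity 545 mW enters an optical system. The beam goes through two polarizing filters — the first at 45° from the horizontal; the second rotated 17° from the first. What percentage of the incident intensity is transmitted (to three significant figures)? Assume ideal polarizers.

Unpolarized light through the first polarizer → I₁ = 545 mW/2 = 272.5 mW, polarized at 45°.
I₂ = I₁ · cos²(17°) = 272.5 · 0.9145 = 249.2 mW.
That is 45.73% of the incident intensity.

≈ 45.7%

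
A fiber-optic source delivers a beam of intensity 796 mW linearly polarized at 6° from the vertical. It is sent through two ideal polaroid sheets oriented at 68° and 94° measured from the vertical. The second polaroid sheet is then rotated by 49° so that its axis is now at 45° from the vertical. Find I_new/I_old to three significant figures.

Before rotation:
By Malus's law, I₁ = I₀ cos²(68° − 6°) = I₀ cos²(62°) = 0.2204 I₀.
I₂ = I₁ cos²(94° − 68°) = 0.2204 I₀ · cos²(26°) = 0.178 I₀.
After rotation:
I₁ = I₀ cos²(68° − 6°) = I₀ cos²(62°) = 0.2204 I₀.
I₂ = I₁ cos²(45° − 68°) = 0.2204 I₀ · cos²(23°) = 0.1868 I₀.
Ratio = 0.1868 / 0.178 = 1.049.

I_new/I_old ≈ 1.05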